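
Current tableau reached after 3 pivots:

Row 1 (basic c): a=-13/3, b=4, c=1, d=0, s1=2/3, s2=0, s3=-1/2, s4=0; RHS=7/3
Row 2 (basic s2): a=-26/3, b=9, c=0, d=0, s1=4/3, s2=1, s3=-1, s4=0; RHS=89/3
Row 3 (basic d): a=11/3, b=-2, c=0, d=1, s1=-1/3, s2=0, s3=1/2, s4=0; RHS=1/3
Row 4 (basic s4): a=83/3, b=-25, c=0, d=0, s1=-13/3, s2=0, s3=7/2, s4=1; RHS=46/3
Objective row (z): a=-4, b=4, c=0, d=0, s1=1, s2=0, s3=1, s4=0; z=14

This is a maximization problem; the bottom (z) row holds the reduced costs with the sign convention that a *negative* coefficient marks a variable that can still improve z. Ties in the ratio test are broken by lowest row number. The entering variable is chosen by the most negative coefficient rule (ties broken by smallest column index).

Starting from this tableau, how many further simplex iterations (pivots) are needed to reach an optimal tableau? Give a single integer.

1

pivot: a in, d out → z = 158/11
No improving column remains; optimal.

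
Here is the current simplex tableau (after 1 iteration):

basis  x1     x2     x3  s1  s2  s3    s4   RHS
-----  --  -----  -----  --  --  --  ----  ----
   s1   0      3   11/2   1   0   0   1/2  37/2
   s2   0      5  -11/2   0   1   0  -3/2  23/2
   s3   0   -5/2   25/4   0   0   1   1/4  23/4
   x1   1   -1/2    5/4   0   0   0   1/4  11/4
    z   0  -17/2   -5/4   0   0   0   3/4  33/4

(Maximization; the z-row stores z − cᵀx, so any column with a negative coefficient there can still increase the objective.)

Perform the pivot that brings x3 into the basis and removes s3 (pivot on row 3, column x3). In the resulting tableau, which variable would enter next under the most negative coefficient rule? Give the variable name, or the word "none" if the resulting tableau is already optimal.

Pivot element 25/4. New z-row = old z-row − (-5/4)·(row 3/(25/4)).
Updated z-row coefficients: x1: 0, x2: -9, x3: 0, s1: 0, s2: 0, s3: 1/5, s4: 4/5.
The most negative is -9 in column x2, so x2 would enter next.

x2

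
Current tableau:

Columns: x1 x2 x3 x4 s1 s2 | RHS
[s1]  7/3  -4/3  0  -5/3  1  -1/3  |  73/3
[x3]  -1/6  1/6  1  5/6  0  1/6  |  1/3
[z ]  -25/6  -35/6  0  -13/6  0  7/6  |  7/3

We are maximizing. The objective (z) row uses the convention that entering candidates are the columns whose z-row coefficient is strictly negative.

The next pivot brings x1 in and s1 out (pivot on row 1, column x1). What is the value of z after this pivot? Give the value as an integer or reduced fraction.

Minimum ratio for x1: (73/3)/(7/3) = 73/7.
z changes by −(z-row coeff of x1)·ratio = −(-25/6)·(73/7) = 1825/42.
New z = 7/3 + (1825/42) = 641/14.

641/14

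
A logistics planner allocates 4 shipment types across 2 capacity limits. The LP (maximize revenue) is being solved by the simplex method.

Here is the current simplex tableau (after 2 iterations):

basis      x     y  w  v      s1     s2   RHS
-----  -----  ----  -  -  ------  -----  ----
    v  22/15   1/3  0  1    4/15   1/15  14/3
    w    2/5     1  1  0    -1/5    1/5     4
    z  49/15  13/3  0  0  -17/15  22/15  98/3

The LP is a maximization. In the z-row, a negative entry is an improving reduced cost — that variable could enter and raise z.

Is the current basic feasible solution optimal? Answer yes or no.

no

Column s1 has objective-row coefficient -17/15, which is negative; an improving pivot exists, so not yet optimal.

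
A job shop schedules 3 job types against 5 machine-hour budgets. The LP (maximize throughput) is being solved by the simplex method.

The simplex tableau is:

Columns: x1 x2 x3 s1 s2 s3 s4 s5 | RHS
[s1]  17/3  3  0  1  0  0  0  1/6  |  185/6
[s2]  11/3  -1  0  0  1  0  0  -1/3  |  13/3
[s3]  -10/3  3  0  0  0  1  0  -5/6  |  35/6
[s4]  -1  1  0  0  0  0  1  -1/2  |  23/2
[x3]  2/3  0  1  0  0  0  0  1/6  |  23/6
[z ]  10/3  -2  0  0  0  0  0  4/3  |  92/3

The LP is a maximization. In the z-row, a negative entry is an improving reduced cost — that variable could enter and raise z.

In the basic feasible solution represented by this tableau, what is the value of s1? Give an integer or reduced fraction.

s1 is basic (row 1); its value is the RHS of that row: 185/6.

185/6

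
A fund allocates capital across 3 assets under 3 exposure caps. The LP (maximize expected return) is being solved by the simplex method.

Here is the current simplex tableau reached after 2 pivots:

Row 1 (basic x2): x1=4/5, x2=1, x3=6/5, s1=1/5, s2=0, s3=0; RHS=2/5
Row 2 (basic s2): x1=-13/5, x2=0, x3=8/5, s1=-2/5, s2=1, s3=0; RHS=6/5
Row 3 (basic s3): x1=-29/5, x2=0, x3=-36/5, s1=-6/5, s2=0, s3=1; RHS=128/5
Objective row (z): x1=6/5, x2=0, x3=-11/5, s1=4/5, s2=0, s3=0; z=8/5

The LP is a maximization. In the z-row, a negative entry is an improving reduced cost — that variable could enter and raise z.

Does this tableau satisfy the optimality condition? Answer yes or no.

no

Column x3 has objective-row coefficient -11/5, which is negative; an improving pivot exists, so not yet optimal.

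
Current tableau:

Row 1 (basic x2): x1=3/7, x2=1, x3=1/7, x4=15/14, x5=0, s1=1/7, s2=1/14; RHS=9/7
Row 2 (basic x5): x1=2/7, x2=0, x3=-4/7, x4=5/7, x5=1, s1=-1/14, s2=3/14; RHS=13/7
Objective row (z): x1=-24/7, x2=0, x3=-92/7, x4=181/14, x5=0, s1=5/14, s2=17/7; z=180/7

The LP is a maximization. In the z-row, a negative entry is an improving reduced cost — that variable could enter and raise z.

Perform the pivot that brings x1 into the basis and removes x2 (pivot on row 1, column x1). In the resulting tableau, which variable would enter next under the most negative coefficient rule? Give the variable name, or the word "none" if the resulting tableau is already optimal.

x3

Pivot element 3/7. New z-row = old z-row − (-24/7)·(row 1/(3/7)).
Updated z-row coefficients: x1: 0, x2: 8, x3: -12, x4: 43/2, x5: 0, s1: 3/2, s2: 3.
The most negative is -12 in column x3, so x3 would enter next.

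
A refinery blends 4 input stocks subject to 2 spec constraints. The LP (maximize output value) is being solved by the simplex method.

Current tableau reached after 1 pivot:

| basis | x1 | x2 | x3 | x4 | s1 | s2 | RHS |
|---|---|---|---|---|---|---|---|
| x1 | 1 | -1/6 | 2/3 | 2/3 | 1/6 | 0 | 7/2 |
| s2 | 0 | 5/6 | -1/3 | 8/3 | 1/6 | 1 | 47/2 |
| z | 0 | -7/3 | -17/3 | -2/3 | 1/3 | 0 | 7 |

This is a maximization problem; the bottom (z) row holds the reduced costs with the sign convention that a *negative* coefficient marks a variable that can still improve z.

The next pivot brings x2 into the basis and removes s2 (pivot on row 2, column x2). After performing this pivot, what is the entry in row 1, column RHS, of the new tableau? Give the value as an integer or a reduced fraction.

Pivot element is row 2, column x2: 5/6.
Normalize row 2: new (row 2, RHS) = (47/2)/(5/6) = 141/5.
row 1 ← row 1 − (-1/6)·(new row 2): 7/2 − (-1/6)·(141/5) = 41/5.

41/5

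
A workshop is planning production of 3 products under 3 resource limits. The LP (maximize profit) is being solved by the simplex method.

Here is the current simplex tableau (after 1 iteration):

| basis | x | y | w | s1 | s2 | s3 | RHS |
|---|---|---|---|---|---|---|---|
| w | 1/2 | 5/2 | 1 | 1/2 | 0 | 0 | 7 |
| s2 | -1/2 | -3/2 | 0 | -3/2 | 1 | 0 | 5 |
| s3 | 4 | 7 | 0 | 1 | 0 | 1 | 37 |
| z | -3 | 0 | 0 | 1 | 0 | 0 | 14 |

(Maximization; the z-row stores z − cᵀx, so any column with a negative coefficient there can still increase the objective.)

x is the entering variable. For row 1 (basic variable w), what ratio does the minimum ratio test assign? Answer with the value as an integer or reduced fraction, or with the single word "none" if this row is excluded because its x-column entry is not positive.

14

Ratio = RHS / (x entry) = 7 / (1/2) = 14.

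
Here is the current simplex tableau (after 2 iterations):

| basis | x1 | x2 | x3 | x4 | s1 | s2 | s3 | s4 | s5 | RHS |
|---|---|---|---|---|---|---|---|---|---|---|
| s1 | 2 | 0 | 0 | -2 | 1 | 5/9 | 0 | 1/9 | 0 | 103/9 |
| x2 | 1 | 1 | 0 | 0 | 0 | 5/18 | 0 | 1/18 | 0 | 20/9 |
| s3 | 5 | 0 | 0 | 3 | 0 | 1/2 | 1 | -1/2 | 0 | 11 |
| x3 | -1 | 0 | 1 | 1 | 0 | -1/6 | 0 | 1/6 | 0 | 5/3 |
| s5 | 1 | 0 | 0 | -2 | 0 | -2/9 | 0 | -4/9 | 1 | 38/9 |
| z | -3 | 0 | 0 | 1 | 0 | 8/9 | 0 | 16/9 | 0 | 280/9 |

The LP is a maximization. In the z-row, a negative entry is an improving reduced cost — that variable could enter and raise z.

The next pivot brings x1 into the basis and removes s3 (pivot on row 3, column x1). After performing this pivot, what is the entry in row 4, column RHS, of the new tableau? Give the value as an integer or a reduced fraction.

Pivot element is row 3, column x1: 5.
Normalize row 3: new (row 3, RHS) = 11/5 = 11/5.
row 4 ← row 4 − (-1)·(new row 3): 5/3 − (-1)·(11/5) = 58/15.

58/15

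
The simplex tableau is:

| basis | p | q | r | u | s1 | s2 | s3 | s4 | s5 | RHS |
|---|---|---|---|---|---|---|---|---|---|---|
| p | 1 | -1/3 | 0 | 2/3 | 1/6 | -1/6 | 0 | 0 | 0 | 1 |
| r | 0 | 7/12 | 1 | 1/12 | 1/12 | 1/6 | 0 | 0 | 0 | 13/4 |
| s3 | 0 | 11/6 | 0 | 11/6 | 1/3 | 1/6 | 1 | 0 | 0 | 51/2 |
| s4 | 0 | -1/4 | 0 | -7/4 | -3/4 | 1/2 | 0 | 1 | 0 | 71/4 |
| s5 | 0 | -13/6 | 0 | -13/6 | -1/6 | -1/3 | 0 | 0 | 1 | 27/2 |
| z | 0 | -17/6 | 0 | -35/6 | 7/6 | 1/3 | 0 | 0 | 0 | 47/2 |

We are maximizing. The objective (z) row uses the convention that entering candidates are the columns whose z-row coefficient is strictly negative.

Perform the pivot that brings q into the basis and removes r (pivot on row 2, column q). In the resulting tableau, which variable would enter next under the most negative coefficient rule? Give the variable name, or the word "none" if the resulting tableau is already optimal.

Pivot element 7/12. New z-row = old z-row − (-17/6)·(row 2/(7/12)).
Updated z-row coefficients: p: 0, q: 0, r: 34/7, u: -38/7, s1: 11/7, s2: 8/7, s3: 0, s4: 0, s5: 0.
The most negative is -38/7 in column u, so u would enter next.

u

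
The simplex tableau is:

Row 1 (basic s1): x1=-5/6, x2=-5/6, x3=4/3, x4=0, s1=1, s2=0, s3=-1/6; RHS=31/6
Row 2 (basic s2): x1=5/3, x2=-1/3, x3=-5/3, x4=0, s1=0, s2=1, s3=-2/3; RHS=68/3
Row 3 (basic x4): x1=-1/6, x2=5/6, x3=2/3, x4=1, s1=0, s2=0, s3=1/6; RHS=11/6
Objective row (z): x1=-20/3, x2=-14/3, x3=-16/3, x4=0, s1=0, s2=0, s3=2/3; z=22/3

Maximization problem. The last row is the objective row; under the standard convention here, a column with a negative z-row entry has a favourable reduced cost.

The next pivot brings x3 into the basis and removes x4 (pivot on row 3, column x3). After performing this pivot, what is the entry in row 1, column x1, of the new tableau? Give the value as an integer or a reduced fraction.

-1/2

Pivot element is row 3, column x3: 2/3.
Normalize row 3: new (row 3, x1) = (-1/6)/(2/3) = -1/4.
row 1 ← row 1 − (4/3)·(new row 3): -5/6 − (4/3)·(-1/4) = -1/2.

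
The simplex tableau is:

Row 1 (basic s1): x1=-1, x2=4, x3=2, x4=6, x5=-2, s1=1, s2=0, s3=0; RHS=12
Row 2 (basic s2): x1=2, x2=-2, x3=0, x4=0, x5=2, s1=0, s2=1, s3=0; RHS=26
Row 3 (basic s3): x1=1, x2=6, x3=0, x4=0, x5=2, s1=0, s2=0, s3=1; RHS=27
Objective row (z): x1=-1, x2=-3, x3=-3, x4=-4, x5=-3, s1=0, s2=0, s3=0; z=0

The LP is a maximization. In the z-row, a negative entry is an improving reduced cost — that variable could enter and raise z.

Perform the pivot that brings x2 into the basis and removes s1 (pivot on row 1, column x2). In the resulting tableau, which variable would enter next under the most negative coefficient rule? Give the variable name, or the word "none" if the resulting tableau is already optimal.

Pivot element 4. New z-row = old z-row − (-3)·(row 1/4).
Updated z-row coefficients: x1: -7/4, x2: 0, x3: -3/2, x4: 1/2, x5: -9/2, s1: 3/4, s2: 0, s3: 0.
The most negative is -9/2 in column x5, so x5 would enter next.

x5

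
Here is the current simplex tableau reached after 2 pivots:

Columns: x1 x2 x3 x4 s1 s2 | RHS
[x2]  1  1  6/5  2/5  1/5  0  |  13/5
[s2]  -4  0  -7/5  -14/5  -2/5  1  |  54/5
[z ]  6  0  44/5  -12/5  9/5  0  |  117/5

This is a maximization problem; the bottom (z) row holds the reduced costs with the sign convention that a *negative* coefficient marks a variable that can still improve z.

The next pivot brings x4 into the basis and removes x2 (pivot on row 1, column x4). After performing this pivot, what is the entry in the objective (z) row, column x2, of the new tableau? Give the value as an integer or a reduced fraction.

6

Pivot element is row 1, column x4: 2/5.
Normalize row 1: new (row 1, x2) = 1/(2/5) = 5/2.
z-row ← z-row − (-12/5)·(new row 1): 0 − (-12/5)·(5/2) = 6.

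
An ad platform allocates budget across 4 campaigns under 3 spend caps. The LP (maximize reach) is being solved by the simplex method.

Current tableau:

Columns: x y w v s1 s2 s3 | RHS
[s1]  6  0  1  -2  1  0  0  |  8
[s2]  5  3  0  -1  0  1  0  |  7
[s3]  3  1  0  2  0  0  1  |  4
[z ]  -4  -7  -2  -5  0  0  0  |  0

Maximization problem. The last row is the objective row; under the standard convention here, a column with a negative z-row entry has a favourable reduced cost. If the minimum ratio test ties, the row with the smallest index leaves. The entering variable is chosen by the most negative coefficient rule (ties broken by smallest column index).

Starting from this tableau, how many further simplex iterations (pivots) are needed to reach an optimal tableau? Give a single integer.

pivot: y in, s2 out → z = 49/3
pivot: v in, s3 out → z = 151/7
pivot: w in, s1 out → z = 283/7
No improving column remains; optimal.

3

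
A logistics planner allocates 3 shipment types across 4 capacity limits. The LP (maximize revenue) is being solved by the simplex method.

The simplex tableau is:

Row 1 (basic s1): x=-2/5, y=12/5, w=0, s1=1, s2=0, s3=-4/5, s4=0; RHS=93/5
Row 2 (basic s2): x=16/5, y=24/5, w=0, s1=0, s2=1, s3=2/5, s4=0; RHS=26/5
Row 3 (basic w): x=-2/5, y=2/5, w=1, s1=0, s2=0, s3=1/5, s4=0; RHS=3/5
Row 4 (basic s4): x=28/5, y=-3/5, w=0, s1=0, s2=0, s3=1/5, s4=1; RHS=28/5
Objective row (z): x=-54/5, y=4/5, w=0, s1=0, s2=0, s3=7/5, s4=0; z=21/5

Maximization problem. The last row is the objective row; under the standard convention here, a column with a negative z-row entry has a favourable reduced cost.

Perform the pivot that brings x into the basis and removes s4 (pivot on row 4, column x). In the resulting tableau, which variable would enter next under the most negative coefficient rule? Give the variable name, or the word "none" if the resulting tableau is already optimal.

Pivot element 28/5. New z-row = old z-row − (-54/5)·(row 4/(28/5)).
Updated z-row coefficients: x: 0, y: -5/14, w: 0, s1: 0, s2: 0, s3: 25/14, s4: 27/14.
The most negative is -5/14 in column y, so y would enter next.

y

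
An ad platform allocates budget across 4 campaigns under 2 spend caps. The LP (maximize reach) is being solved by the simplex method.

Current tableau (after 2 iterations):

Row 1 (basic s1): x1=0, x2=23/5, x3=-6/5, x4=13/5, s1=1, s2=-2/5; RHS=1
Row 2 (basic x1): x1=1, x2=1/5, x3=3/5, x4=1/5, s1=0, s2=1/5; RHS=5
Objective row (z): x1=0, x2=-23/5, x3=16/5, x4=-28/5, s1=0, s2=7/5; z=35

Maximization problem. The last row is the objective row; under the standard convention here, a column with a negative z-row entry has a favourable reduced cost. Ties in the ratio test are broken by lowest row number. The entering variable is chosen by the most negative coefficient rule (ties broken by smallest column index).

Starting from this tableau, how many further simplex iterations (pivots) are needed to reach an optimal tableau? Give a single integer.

1

pivot: x4 in, s1 out → z = 483/13
No improving column remains; optimal.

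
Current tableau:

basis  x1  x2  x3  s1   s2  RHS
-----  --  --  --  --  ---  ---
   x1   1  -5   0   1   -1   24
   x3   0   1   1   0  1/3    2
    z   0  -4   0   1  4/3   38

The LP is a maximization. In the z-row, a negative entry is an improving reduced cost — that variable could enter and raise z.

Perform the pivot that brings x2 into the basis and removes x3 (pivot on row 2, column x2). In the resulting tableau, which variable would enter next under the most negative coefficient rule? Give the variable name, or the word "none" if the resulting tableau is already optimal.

Pivot element 1. New z-row = old z-row − (-4)·(row 2/1).
Updated z-row coefficients: x1: 0, x2: 0, x3: 4, s1: 1, s2: 8/3.
No coefficient is strictly negative; the tableau after this pivot is optimal.

none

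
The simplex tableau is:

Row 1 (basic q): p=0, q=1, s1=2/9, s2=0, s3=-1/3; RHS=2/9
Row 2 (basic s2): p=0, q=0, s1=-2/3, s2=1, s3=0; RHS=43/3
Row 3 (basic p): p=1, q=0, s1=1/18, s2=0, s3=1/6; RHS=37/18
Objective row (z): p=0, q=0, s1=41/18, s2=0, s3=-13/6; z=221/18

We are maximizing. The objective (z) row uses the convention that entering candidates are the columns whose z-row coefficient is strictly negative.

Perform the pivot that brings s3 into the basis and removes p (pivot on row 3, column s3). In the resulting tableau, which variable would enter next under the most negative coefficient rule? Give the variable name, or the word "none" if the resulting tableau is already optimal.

Pivot element 1/6. New z-row = old z-row − (-13/6)·(row 3/(1/6)).
Updated z-row coefficients: p: 13, q: 0, s1: 3, s2: 0, s3: 0.
No coefficient is strictly negative; the tableau after this pivot is optimal.

none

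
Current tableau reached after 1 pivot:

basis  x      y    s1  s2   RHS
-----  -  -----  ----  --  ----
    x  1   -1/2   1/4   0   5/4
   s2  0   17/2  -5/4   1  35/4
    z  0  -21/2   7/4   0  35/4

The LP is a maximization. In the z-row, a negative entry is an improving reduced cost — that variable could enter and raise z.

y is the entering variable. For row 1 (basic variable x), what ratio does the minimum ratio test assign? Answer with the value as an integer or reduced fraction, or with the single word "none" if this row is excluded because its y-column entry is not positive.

none

The y entry in row 1 is -1/2 ≤ 0, so this row gives no ratio.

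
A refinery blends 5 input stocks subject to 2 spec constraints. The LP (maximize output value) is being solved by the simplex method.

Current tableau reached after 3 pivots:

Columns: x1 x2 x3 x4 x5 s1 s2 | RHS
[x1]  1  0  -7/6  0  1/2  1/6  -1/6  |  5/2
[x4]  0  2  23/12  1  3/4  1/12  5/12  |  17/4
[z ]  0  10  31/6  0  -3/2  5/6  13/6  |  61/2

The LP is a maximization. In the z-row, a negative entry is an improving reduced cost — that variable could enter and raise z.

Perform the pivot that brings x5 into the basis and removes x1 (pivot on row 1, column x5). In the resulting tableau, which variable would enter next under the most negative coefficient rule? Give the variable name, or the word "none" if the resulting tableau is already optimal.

none

Pivot element 1/2. New z-row = old z-row − (-3/2)·(row 1/(1/2)).
Updated z-row coefficients: x1: 3, x2: 10, x3: 5/3, x4: 0, x5: 0, s1: 4/3, s2: 5/3.
No coefficient is strictly negative; the tableau after this pivot is optimal.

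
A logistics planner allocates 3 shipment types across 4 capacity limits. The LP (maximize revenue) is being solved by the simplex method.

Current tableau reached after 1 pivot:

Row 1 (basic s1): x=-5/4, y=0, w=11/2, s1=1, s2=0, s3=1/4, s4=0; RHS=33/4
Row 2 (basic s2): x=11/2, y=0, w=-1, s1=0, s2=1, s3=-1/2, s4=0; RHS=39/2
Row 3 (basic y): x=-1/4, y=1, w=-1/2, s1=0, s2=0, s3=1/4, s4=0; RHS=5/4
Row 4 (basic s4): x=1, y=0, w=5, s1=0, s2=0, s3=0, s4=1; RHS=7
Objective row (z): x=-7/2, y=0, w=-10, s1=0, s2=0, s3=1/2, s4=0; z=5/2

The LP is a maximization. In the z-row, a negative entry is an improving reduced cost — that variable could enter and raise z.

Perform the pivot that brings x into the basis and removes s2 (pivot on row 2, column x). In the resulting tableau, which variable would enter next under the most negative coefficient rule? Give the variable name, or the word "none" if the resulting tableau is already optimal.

Pivot element 11/2. New z-row = old z-row − (-7/2)·(row 2/(11/2)).
Updated z-row coefficients: x: 0, y: 0, w: -117/11, s1: 0, s2: 7/11, s3: 2/11, s4: 0.
The most negative is -117/11 in column w, so w would enter next.

w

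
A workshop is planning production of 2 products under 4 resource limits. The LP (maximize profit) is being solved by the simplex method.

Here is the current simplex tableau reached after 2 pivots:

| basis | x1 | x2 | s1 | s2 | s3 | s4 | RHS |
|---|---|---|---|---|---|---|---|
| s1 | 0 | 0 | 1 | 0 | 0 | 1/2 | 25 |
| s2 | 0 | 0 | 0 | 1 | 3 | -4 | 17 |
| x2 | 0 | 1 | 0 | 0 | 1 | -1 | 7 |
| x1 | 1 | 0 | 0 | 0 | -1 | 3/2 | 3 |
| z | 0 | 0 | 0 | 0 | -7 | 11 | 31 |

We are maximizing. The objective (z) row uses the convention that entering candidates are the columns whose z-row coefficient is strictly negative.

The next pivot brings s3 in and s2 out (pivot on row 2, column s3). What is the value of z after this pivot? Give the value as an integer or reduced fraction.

Minimum ratio for s3: 17/3 = 17/3.
z changes by −(z-row coeff of s3)·ratio = −(-7)·(17/3) = 119/3.
New z = 31 + (119/3) = 212/3.

212/3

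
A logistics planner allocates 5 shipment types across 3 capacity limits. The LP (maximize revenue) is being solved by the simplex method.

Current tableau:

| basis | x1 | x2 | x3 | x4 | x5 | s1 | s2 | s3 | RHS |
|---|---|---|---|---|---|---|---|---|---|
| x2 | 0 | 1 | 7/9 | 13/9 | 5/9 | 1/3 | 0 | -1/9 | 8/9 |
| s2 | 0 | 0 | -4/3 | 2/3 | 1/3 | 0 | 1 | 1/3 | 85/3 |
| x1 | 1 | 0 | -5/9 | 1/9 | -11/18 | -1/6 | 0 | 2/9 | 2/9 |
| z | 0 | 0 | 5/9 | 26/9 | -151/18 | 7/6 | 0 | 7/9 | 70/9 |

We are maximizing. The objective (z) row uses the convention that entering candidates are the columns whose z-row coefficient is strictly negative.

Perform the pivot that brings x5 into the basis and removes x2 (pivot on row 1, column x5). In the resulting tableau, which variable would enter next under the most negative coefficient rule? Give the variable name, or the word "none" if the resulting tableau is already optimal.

Pivot element 5/9. New z-row = old z-row − (-151/18)·(row 1/(5/9)).
Updated z-row coefficients: x1: 0, x2: 151/10, x3: 123/10, x4: 247/10, x5: 0, s1: 31/5, s2: 0, s3: -9/10.
The most negative is -9/10 in column s3, so s3 would enter next.

s3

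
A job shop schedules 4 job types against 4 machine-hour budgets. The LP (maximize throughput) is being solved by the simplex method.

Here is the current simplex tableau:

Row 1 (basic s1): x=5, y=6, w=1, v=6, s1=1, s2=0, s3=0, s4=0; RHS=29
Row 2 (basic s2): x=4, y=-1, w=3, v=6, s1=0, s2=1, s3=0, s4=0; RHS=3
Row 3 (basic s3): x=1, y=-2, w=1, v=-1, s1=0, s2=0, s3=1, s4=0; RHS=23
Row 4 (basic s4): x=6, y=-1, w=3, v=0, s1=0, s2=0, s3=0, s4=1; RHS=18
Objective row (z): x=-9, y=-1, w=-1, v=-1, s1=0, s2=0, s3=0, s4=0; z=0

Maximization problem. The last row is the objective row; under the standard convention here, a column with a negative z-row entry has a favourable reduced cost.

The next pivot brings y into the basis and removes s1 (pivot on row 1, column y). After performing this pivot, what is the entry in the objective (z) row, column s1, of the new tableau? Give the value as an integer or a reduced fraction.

Pivot element is row 1, column y: 6.
Normalize row 1: new (row 1, s1) = 1/6 = 1/6.
z-row ← z-row − (-1)·(new row 1): 0 − (-1)·(1/6) = 1/6.

1/6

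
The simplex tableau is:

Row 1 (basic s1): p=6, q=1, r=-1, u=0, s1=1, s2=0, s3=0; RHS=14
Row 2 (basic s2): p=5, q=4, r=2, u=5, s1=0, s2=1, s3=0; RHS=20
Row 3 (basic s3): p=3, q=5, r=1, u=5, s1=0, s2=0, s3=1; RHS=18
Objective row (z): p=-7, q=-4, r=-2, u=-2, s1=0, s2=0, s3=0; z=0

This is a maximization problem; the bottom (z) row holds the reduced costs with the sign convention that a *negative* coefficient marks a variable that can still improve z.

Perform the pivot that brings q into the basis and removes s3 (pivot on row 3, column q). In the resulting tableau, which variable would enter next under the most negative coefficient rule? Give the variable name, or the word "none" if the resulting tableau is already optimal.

p

Pivot element 5. New z-row = old z-row − (-4)·(row 3/5).
Updated z-row coefficients: p: -23/5, q: 0, r: -6/5, u: 2, s1: 0, s2: 0, s3: 4/5.
The most negative is -23/5 in column p, so p would enter next.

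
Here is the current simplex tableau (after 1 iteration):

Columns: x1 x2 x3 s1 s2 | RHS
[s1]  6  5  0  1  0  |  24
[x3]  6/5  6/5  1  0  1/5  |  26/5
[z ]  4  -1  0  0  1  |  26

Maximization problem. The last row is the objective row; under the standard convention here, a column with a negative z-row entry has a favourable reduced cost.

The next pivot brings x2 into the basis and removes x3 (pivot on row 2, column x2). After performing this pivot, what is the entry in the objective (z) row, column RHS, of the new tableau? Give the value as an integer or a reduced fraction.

91/3

Pivot element is row 2, column x2: 6/5.
Normalize row 2: new (row 2, RHS) = (26/5)/(6/5) = 13/3.
z-row ← z-row − (-1)·(new row 2): 26 − (-1)·(13/3) = 91/3.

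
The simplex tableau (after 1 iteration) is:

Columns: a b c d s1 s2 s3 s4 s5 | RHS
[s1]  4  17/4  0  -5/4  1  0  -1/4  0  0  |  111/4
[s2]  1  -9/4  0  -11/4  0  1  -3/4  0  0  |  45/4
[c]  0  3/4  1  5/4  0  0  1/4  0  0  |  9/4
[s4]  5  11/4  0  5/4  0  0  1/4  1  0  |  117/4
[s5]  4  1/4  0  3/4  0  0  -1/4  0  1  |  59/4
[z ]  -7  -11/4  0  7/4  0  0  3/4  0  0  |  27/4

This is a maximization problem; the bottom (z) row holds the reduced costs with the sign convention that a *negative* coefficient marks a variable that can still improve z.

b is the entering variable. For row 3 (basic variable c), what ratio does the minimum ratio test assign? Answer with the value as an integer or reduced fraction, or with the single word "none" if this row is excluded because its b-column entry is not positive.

Ratio = RHS / (b entry) = (9/4) / (3/4) = 3.

3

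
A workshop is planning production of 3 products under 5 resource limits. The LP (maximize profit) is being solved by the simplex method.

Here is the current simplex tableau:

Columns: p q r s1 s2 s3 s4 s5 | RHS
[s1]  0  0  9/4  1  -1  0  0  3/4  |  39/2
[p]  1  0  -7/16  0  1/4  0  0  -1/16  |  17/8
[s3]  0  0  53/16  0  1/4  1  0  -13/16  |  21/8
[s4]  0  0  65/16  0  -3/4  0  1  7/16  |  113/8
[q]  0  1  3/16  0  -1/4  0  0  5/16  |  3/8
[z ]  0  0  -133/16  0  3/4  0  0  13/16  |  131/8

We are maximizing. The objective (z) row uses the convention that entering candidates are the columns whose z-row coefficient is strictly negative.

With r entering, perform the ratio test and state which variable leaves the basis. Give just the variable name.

s3

Ratios: row 1 (s1): (39/2)/(9/4) = 26/3; row 2 (p): entry -7/16 ≤ 0, skip; row 3 (s3): (21/8)/(53/16) = 42/53; row 4 (s4): (113/8)/(65/16) = 226/65; row 5 (q): (3/8)/(3/16) = 2.
Minimum ratio 42/53 is in the s3 row, so s3 leaves.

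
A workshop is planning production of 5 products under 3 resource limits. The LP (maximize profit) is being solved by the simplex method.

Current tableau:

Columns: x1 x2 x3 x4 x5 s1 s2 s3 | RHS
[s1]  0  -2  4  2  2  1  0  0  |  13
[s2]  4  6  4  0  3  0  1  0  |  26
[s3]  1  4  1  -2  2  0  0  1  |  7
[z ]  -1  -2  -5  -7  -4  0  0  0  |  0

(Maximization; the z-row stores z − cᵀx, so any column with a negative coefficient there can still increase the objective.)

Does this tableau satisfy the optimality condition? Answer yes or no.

Column x1 has objective-row coefficient -1, which is negative; an improving pivot exists, so not yet optimal.

no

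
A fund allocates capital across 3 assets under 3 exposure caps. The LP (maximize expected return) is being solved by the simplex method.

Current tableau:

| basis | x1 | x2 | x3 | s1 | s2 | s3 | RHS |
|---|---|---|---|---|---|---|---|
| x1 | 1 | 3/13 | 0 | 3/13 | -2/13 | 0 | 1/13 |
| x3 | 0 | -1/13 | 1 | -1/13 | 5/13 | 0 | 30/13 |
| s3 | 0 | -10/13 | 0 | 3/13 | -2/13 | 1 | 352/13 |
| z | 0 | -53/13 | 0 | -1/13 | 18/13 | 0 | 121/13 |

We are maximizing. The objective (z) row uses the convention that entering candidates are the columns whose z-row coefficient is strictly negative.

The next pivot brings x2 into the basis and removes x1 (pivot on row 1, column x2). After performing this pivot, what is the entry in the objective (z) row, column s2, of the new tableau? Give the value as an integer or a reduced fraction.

Pivot element is row 1, column x2: 3/13.
Normalize row 1: new (row 1, s2) = (-2/13)/(3/13) = -2/3.
z-row ← z-row − (-53/13)·(new row 1): 18/13 − (-53/13)·(-2/3) = -4/3.

-4/3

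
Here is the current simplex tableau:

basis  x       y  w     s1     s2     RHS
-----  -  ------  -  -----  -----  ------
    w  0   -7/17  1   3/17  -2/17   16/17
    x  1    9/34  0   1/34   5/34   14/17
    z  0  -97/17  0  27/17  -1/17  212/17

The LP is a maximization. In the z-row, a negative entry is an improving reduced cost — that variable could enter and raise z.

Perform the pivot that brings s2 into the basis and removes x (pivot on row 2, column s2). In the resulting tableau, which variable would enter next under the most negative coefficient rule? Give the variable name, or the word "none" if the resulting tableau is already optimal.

Pivot element 5/34. New z-row = old z-row − (-1/17)·(row 2/(5/34)).
Updated z-row coefficients: x: 2/5, y: -28/5, w: 0, s1: 8/5, s2: 0.
The most negative is -28/5 in column y, so y would enter next.

y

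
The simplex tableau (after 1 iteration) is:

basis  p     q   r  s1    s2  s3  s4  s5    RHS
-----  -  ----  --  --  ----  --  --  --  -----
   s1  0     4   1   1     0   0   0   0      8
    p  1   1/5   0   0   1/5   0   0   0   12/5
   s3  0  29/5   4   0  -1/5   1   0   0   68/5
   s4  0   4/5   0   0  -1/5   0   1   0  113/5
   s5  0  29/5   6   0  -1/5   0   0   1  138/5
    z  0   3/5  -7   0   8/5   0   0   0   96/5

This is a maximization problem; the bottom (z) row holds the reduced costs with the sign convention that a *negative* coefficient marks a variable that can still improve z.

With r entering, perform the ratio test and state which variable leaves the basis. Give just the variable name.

Ratios: row 1 (s1): 8/1 = 8; row 2 (p): entry 0 ≤ 0, skip; row 3 (s3): (68/5)/4 = 17/5; row 4 (s4): entry 0 ≤ 0, skip; row 5 (s5): (138/5)/6 = 23/5.
Minimum ratio 17/5 is in the s3 row, so s3 leaves.

s3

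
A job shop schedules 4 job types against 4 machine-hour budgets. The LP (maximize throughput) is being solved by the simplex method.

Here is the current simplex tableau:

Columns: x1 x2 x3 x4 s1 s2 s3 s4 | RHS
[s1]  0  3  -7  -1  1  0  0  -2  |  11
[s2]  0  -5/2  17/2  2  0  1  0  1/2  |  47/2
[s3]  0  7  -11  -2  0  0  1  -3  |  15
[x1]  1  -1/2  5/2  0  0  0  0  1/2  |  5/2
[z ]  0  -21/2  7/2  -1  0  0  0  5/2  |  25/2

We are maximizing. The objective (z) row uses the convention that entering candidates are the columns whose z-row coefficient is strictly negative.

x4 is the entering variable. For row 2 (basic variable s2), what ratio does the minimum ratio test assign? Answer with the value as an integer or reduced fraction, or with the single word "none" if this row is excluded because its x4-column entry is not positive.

Ratio = RHS / (x4 entry) = (47/2) / 2 = 47/4.

47/4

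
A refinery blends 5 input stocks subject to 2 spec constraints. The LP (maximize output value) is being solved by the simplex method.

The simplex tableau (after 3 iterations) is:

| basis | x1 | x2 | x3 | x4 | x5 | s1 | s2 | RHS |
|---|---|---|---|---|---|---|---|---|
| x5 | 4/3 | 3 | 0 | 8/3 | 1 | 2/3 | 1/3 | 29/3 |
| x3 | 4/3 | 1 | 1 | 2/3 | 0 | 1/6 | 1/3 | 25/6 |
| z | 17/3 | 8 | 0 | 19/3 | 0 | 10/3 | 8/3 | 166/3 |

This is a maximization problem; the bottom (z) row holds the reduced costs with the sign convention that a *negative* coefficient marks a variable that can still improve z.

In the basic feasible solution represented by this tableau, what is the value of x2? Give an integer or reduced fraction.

0

x2 is nonbasic (not in the basis column), so its value in the current BFS is 0.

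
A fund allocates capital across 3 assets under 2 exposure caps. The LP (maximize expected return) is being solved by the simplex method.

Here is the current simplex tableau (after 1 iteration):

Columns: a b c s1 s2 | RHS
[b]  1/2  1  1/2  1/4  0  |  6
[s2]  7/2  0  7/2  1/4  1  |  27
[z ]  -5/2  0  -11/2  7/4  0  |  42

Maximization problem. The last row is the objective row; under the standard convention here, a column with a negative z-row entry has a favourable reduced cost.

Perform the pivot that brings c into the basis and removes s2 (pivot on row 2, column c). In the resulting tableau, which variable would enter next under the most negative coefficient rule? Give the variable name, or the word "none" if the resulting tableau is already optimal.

Pivot element 7/2. New z-row = old z-row − (-11/2)·(row 2/(7/2)).
Updated z-row coefficients: a: 3, b: 0, c: 0, s1: 15/7, s2: 11/7.
No coefficient is strictly negative; the tableau after this pivot is optimal.

none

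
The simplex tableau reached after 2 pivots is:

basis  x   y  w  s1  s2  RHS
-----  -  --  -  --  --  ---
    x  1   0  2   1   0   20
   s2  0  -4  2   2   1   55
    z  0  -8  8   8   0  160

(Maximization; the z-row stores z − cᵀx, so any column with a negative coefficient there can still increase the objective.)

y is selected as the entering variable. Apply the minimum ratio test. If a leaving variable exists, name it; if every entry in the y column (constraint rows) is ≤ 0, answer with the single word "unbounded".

unbounded

y-column entries: row 1: 0, row 2: -4. All ≤ 0, so y can increase without bound; the LP is unbounded in this direction.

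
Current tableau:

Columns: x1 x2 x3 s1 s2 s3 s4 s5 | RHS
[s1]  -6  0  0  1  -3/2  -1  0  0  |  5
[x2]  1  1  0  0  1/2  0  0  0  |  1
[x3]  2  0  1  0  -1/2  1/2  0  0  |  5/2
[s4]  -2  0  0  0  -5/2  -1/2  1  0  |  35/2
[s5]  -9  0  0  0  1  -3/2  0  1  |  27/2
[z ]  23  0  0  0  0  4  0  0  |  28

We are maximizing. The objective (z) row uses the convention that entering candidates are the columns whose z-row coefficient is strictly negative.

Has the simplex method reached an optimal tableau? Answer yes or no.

yes

No objective-row coefficient is strictly negative, so no entering variable exists; the tableau is optimal.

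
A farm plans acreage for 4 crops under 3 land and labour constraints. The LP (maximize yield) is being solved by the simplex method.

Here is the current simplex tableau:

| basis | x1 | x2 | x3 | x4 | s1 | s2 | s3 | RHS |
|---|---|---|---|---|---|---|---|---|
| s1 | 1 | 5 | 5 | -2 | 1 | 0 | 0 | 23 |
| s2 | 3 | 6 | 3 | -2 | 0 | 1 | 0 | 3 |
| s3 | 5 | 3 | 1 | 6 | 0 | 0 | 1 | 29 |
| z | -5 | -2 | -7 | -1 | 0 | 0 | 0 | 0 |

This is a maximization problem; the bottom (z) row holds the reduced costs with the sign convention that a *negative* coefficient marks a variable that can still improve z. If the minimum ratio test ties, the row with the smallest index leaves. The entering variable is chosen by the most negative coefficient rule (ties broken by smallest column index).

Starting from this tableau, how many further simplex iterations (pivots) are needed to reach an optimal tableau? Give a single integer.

pivot: x3 in, s2 out → z = 7
pivot: x4 in, s3 out → z = 154/5
No improving column remains; optimal.

2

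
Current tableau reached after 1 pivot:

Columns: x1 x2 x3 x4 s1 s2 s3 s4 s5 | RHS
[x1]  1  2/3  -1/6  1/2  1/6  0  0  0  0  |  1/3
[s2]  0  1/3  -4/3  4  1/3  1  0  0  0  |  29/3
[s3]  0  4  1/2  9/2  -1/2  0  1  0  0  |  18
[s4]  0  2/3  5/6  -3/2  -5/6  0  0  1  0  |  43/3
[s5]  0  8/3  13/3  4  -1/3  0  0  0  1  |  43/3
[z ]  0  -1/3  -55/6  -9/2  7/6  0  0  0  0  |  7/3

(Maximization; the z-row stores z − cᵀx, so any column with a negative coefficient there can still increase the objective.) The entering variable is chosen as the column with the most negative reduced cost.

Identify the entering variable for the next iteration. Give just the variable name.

x3

Objective-row coefficients: x1: 0, x2: -1/3, x3: -55/6, x4: -9/2, s1: 7/6, s2: 0, s3: 0, s4: 0, s5: 0.
The most negative is -55/6 in column x3, so x3 enters.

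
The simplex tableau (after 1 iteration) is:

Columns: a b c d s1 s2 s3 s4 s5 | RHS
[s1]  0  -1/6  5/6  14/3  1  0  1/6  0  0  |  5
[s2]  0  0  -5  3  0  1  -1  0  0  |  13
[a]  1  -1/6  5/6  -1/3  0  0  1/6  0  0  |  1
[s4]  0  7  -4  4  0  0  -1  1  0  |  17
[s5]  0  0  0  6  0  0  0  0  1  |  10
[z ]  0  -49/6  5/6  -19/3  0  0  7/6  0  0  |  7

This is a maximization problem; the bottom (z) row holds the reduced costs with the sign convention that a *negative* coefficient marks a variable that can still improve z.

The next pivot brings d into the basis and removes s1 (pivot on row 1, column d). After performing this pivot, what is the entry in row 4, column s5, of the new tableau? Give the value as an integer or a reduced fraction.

0

Pivot element is row 1, column d: 14/3.
Normalize row 1: new (row 1, s5) = 0/(14/3) = 0.
row 4 ← row 4 − 4·(new row 1): 0 − 4·0 = 0.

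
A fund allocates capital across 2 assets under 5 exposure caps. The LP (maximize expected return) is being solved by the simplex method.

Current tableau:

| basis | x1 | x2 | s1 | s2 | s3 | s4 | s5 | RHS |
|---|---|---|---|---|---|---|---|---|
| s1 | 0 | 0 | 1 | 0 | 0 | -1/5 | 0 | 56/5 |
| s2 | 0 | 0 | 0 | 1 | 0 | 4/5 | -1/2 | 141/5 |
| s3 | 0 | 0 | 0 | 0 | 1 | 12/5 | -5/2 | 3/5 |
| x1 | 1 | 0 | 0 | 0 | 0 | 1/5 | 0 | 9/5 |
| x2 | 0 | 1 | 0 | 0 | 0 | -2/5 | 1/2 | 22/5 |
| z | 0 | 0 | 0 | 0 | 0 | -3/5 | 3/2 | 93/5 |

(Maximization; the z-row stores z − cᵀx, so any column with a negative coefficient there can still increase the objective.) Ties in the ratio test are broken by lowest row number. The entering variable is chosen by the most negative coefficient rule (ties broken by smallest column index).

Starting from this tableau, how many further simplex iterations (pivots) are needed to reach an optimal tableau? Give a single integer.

pivot: s4 in, s3 out → z = 75/4
No improving column remains; optimal.

1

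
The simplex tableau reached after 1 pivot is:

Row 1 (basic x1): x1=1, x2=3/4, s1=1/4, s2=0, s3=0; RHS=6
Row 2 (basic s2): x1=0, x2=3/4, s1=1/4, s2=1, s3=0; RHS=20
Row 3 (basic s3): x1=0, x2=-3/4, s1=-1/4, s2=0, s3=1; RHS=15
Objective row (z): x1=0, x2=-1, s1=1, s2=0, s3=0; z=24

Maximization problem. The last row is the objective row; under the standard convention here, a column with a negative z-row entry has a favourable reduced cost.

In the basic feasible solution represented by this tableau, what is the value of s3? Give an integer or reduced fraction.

s3 is basic (row 3); its value is the RHS of that row: 15.

15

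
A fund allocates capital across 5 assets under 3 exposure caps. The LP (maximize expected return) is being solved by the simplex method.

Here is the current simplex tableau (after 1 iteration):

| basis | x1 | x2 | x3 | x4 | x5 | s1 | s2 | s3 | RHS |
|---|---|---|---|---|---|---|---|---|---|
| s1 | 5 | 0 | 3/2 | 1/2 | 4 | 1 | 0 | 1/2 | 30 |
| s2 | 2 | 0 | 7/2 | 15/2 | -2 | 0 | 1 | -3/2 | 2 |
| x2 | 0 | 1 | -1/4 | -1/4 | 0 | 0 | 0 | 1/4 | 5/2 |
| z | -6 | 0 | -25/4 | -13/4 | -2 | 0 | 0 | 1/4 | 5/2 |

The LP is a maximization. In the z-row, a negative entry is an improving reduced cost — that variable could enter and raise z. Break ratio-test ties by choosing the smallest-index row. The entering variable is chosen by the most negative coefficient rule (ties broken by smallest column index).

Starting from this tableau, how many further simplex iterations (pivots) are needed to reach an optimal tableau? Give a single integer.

3

pivot: x3 in, s2 out → z = 85/14
pivot: x5 in, s1 out → z = 79/2
pivot: s3 in, x2 out → z = 185/3
No improving column remains; optimal.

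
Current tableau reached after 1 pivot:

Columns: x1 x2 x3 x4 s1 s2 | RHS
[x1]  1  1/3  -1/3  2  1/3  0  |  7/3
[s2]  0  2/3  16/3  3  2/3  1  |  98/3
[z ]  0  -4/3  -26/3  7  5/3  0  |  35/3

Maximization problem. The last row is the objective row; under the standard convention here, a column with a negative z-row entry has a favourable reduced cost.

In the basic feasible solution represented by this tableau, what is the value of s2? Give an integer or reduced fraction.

s2 is basic (row 2); its value is the RHS of that row: 98/3.

98/3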